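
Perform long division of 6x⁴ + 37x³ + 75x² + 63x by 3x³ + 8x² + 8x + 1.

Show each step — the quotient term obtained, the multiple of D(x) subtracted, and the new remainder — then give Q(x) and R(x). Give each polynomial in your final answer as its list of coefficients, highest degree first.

Q = [2, 7]; R = [3, 5, -7]

Step 1: lead(6x⁴ + 37x³ + 75x² + 63x) ÷ lead(D) = 6x⁴ ÷ 3x³ = 2x. Subtract (2x)·D = 6x⁴ + 16x³ + 16x² + 2x. Remainder: 21x³ + 59x² + 61x.
Step 2: lead(21x³ + 59x² + 61x) ÷ lead(D) = 21x³ ÷ 3x³ = 7. Subtract (7)·D = 21x³ + 56x² + 56x + 7. Remainder: 3x² + 5x − 7.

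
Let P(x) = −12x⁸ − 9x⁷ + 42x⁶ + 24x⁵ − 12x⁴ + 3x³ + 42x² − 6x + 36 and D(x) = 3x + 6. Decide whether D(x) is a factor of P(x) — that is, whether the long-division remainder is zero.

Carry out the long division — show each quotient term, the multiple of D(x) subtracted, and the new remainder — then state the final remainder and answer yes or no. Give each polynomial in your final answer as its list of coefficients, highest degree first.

R = [0], so D(x) is a factor of P(x). yes

Step 1: lead(−12x⁸ − 9x⁷ + 42x⁶ + 24x⁵ − 12x⁴ + 3x³ + 42x² − 6x + 36) ÷ lead(D) = −12x⁸ ÷ 3x = −4x⁷. Subtract (−4x⁷)·D = −12x⁸ − 24x⁷. Remainder: 15x⁷ + 42x⁶ + 24x⁵ − 12x⁴ + 3x³ + 42x² − 6x + 36.
Step 2: lead(15x⁷ + 42x⁶ + 24x⁵ − 12x⁴ + 3x³ + 42x² − 6x + 36) ÷ lead(D) = 15x⁷ ÷ 3x = 5x⁶. Subtract (5x⁶)·D = 15x⁷ + 30x⁶. Remainder: 12x⁶ + 24x⁵ − 12x⁴ + 3x³ + 42x² − 6x + 36.
Step 3: lead(12x⁶ + 24x⁵ − 12x⁴ + 3x³ + 42x² − 6x + 36) ÷ lead(D) = 12x⁶ ÷ 3x = 4x⁵. Subtract (4x⁵)·D = 12x⁶ + 24x⁵. Remainder: −12x⁴ + 3x³ + 42x² − 6x + 36.
Step 4: lead(−12x⁴ + 3x³ + 42x² − 6x + 36) ÷ lead(D) = −12x⁴ ÷ 3x = −4x³. Subtract (−4x³)·D = −12x⁴ − 24x³. Remainder: 27x³ + 42x² − 6x + 36.
Step 5: lead(27x³ + 42x² − 6x + 36) ÷ lead(D) = 27x³ ÷ 3x = 9x². Subtract (9x²)·D = 27x³ + 54x². Remainder: −12x² − 6x + 36.
Step 6: lead(−12x² − 6x + 36) ÷ lead(D) = −12x² ÷ 3x = −4x. Subtract (−4x)·D = −12x² − 24x. Remainder: 18x + 36.
Step 7: lead(18x + 36) ÷ lead(D) = 18x ÷ 3x = 6. Subtract (6)·D = 18x + 36. Remainder: 0.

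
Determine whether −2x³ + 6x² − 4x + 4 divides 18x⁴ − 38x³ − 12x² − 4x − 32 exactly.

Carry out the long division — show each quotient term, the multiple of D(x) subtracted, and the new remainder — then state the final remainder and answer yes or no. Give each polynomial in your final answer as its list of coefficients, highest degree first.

R = [0], so D(x) is a factor of P(x). yes

Step 1: lead(18x⁴ − 38x³ − 12x² − 4x − 32) ÷ lead(D) = 18x⁴ ÷ −2x³ = −9x. Subtract (−9x)·D = 18x⁴ − 54x³ + 36x² − 36x. Remainder: 16x³ − 48x² + 32x − 32.
Step 2: lead(16x³ − 48x² + 32x − 32) ÷ lead(D) = 16x³ ÷ −2x³ = −8. Subtract (−8)·D = 16x³ − 48x² + 32x − 32. Remainder: 0.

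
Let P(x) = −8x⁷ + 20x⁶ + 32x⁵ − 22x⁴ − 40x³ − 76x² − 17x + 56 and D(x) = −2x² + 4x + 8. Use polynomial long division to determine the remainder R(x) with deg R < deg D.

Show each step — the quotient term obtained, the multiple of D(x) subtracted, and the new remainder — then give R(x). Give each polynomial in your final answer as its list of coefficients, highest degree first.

Step 1: lead(−8x⁷ + 20x⁶ + 32x⁵ − 22x⁴ − 40x³ − 76x² − 17x + 56) ÷ lead(D) = −8x⁷ ÷ −2x² = 4x⁵. Subtract (4x⁵)·D = −8x⁷ + 16x⁶ + 32x⁵. Remainder: 4x⁶ − 22x⁴ − 40x³ − 76x² − 17x + 56.
Step 2: lead(4x⁶ − 22x⁴ − 40x³ − 76x² − 17x + 56) ÷ lead(D) = 4x⁶ ÷ −2x² = −2x⁴. Subtract (−2x⁴)·D = 4x⁶ − 8x⁵ − 16x⁴. Remainder: 8x⁵ − 6x⁴ − 40x³ − 76x² − 17x + 56.
Step 3: lead(8x⁵ − 6x⁴ − 40x³ − 76x² − 17x + 56) ÷ lead(D) = 8x⁵ ÷ −2x² = −4x³. Subtract (−4x³)·D = 8x⁵ − 16x⁴ − 32x³. Remainder: 10x⁴ − 8x³ − 76x² − 17x + 56.
Step 4: lead(10x⁴ − 8x³ − 76x² − 17x + 56) ÷ lead(D) = 10x⁴ ÷ −2x² = −5x². Subtract (−5x²)·D = 10x⁴ − 20x³ − 40x². Remainder: 12x³ − 36x² − 17x + 56.
Step 5: lead(12x³ − 36x² − 17x + 56) ÷ lead(D) = 12x³ ÷ −2x² = −6x. Subtract (−6x)·D = 12x³ − 24x² − 48x. Remainder: −12x² + 31x + 56.
Step 6: lead(−12x² + 31x + 56) ÷ lead(D) = −12x² ÷ −2x² = 6. Subtract (6)·D = −12x² + 24x + 48. Remainder: 7x + 8.

R = [7, 8]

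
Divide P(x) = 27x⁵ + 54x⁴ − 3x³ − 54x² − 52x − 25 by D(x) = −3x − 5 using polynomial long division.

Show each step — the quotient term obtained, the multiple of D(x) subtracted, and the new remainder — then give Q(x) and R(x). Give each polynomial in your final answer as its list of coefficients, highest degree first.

Step 1: lead(27x⁵ + 54x⁴ − 3x³ − 54x² − 52x − 25) ÷ lead(D) = 27x⁵ ÷ −3x = −9x⁴. Subtract (−9x⁴)·D = 27x⁵ + 45x⁴. Remainder: 9x⁴ − 3x³ − 54x² − 52x − 25.
Step 2: lead(9x⁴ − 3x³ − 54x² − 52x − 25) ÷ lead(D) = 9x⁴ ÷ −3x = −3x³. Subtract (−3x³)·D = 9x⁴ + 15x³. Remainder: −18x³ − 54x² − 52x − 25.
Step 3: lead(−18x³ − 54x² − 52x − 25) ÷ lead(D) = −18x³ ÷ −3x = 6x². Subtract (6x²)·D = −18x³ − 30x². Remainder: −24x² − 52x − 25.
Step 4: lead(−24x² − 52x − 25) ÷ lead(D) = −24x² ÷ −3x = 8x. Subtract (8x)·D = −24x² − 40x. Remainder: −12x − 25.
Step 5: lead(−12x − 25) ÷ lead(D) = −12x ÷ −3x = 4. Subtract (4)·D = −12x − 20. Remainder: −5.

Q = [-9, -3, 6, 8, 4]; R = [-5]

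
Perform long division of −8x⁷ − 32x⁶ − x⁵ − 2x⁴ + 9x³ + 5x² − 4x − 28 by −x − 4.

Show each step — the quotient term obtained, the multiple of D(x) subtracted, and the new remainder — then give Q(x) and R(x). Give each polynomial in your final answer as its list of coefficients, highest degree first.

Step 1: lead(−8x⁷ − 32x⁶ − x⁵ − 2x⁴ + 9x³ + 5x² − 4x − 28) ÷ lead(D) = −8x⁷ ÷ −x = 8x⁶. Subtract (8x⁶)·D = −8x⁷ − 32x⁶. Remainder: −x⁵ − 2x⁴ + 9x³ + 5x² − 4x − 28.
Step 2: lead(−x⁵ − 2x⁴ + 9x³ + 5x² − 4x − 28) ÷ lead(D) = −x⁵ ÷ −x = x⁴. Subtract (x⁴)·D = −x⁵ − 4x⁴. Remainder: 2x⁴ + 9x³ + 5x² − 4x − 28.
Step 3: lead(2x⁴ + 9x³ + 5x² − 4x − 28) ÷ lead(D) = 2x⁴ ÷ −x = −2x³. Subtract (−2x³)·D = 2x⁴ + 8x³. Remainder: x³ + 5x² − 4x − 28.
Step 4: lead(x³ + 5x² − 4x − 28) ÷ lead(D) = x³ ÷ −x = −x². Subtract (−x²)·D = x³ + 4x². Remainder: x² − 4x − 28.
Step 5: lead(x² − 4x − 28) ÷ lead(D) = x² ÷ −x = −x. Subtract (−x)·D = x² + 4x. Remainder: −8x − 28.
Step 6: lead(−8x − 28) ÷ lead(D) = −8x ÷ −x = 8. Subtract (8)·D = −8x − 32. Remainder: 4.

Q = [8, 0, 1, -2, -1, -1, 8]; R = [4]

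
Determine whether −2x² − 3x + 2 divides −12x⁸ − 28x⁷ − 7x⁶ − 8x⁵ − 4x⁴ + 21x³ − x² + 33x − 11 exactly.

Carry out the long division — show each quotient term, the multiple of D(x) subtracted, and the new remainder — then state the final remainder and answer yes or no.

R(x) = 7, so D(x) is not a factor of P(x). no

Step 1: lead(−12x⁸ − 28x⁷ − 7x⁶ − 8x⁵ − 4x⁴ + 21x³ − x² + 33x − 11) ÷ lead(D) = −12x⁸ ÷ −2x² = 6x⁶. Subtract (6x⁶)·D = −12x⁸ − 18x⁷ + 12x⁶. Remainder: −10x⁷ − 19x⁶ − 8x⁵ − 4x⁴ + 21x³ − x² + 33x − 11.
Step 2: lead(−10x⁷ − 19x⁶ − 8x⁵ − 4x⁴ + 21x³ − x² + 33x − 11) ÷ lead(D) = −10x⁷ ÷ −2x² = 5x⁵. Subtract (5x⁵)·D = −10x⁷ − 15x⁶ + 10x⁵. Remainder: −4x⁶ − 18x⁵ − 4x⁴ + 21x³ − x² + 33x − 11.
Step 3: lead(−4x⁶ − 18x⁵ − 4x⁴ + 21x³ − x² + 33x − 11) ÷ lead(D) = −4x⁶ ÷ −2x² = 2x⁴. Subtract (2x⁴)·D = −4x⁶ − 6x⁵ + 4x⁴. Remainder: −12x⁵ − 8x⁴ + 21x³ − x² + 33x − 11.
Step 4: lead(−12x⁵ − 8x⁴ + 21x³ − x² + 33x − 11) ÷ lead(D) = −12x⁵ ÷ −2x² = 6x³. Subtract (6x³)·D = −12x⁵ − 18x⁴ + 12x³. Remainder: 10x⁴ + 9x³ − x² + 33x − 11.
Step 5: lead(10x⁴ + 9x³ − x² + 33x − 11) ÷ lead(D) = 10x⁴ ÷ −2x² = −5x². Subtract (−5x²)·D = 10x⁴ + 15x³ − 10x². Remainder: −6x³ + 9x² + 33x − 11.
Step 6: lead(−6x³ + 9x² + 33x − 11) ÷ lead(D) = −6x³ ÷ −2x² = 3x. Subtract (3x)·D = −6x³ − 9x² + 6x. Remainder: 18x² + 27x − 11.
Step 7: lead(18x² + 27x − 11) ÷ lead(D) = 18x² ÷ −2x² = −9. Subtract (−9)·D = 18x² + 27x − 18. Remainder: 7.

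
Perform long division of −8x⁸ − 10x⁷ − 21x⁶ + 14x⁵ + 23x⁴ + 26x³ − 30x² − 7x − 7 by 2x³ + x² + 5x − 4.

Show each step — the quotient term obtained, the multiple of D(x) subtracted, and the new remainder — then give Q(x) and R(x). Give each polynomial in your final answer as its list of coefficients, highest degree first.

Q = [-4, -3, 1, 6, 0, 0]; R = [-6, -7, -7]

Step 1: lead(−8x⁸ − 10x⁷ − 21x⁶ + 14x⁵ + 23x⁴ + 26x³ − 30x² − 7x − 7) ÷ lead(D) = −8x⁸ ÷ 2x³ = −4x⁵. Subtract (−4x⁵)·D = −8x⁸ − 4x⁷ − 20x⁶ + 16x⁵. Remainder: −6x⁷ − x⁶ − 2x⁵ + 23x⁴ + 26x³ − 30x² − 7x − 7.
Step 2: lead(−6x⁷ − x⁶ − 2x⁵ + 23x⁴ + 26x³ − 30x² − 7x − 7) ÷ lead(D) = −6x⁷ ÷ 2x³ = −3x⁴. Subtract (−3x⁴)·D = −6x⁷ − 3x⁶ − 15x⁵ + 12x⁴. Remainder: 2x⁶ + 13x⁵ + 11x⁴ + 26x³ − 30x² − 7x − 7.
Step 3: lead(2x⁶ + 13x⁵ + 11x⁴ + 26x³ − 30x² − 7x − 7) ÷ lead(D) = 2x⁶ ÷ 2x³ = x³. Subtract (x³)·D = 2x⁶ + x⁵ + 5x⁴ − 4x³. Remainder: 12x⁵ + 6x⁴ + 30x³ − 30x² − 7x − 7.
Step 4: lead(12x⁵ + 6x⁴ + 30x³ − 30x² − 7x − 7) ÷ lead(D) = 12x⁵ ÷ 2x³ = 6x². Subtract (6x²)·D = 12x⁵ + 6x⁴ + 30x³ − 24x². Remainder: −6x² − 7x − 7.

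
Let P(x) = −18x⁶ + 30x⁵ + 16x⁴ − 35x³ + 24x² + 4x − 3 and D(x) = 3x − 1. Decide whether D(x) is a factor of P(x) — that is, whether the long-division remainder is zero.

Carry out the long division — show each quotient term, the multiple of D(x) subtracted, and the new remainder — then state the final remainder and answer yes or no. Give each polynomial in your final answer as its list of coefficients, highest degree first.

Step 1: lead(−18x⁶ + 30x⁵ + 16x⁴ − 35x³ + 24x² + 4x − 3) ÷ lead(D) = −18x⁶ ÷ 3x = −6x⁵. Subtract (−6x⁵)·D = −18x⁶ + 6x⁵. Remainder: 24x⁵ + 16x⁴ − 35x³ + 24x² + 4x − 3.
Step 2: lead(24x⁵ + 16x⁴ − 35x³ + 24x² + 4x − 3) ÷ lead(D) = 24x⁵ ÷ 3x = 8x⁴. Subtract (8x⁴)·D = 24x⁵ − 8x⁴. Remainder: 24x⁴ − 35x³ + 24x² + 4x − 3.
Step 3: lead(24x⁴ − 35x³ + 24x² + 4x − 3) ÷ lead(D) = 24x⁴ ÷ 3x = 8x³. Subtract (8x³)·D = 24x⁴ − 8x³. Remainder: −27x³ + 24x² + 4x − 3.
Step 4: lead(−27x³ + 24x² + 4x − 3) ÷ lead(D) = −27x³ ÷ 3x = −9x². Subtract (−9x²)·D = −27x³ + 9x². Remainder: 15x² + 4x − 3.
Step 5: lead(15x² + 4x − 3) ÷ lead(D) = 15x² ÷ 3x = 5x. Subtract (5x)·D = 15x² − 5x. Remainder: 9x − 3.
Step 6: lead(9x − 3) ÷ lead(D) = 9x ÷ 3x = 3. Subtract (3)·D = 9x − 3. Remainder: 0.

R = [0], so D(x) is a factor of P(x). yes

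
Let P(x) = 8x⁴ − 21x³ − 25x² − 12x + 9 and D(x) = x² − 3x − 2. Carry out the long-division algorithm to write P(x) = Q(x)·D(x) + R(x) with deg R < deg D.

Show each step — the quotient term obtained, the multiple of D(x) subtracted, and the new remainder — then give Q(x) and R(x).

Q(x) = 8x² + 3x; R(x) = −6x + 9

Step 1: lead(8x⁴ − 21x³ − 25x² − 12x + 9) ÷ lead(D) = 8x⁴ ÷ x² = 8x². Subtract (8x²)·D = 8x⁴ − 24x³ − 16x². Remainder: 3x³ − 9x² − 12x + 9.
Step 2: lead(3x³ − 9x² − 12x + 9) ÷ lead(D) = 3x³ ÷ x² = 3x. Subtract (3x)·D = 3x³ − 9x² − 6x. Remainder: −6x + 9.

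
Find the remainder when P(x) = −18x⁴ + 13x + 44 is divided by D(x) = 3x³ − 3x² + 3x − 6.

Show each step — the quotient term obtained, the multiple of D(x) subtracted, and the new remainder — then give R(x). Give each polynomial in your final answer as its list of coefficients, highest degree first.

R = [-5, 8]

Step 1: lead(−18x⁴ + 13x + 44) ÷ lead(D) = −18x⁴ ÷ 3x³ = −6x. Subtract (−6x)·D = −18x⁴ + 18x³ − 18x² + 36x. Remainder: −18x³ + 18x² − 23x + 44.
Step 2: lead(−18x³ + 18x² − 23x + 44) ÷ lead(D) = −18x³ ÷ 3x³ = −6. Subtract (−6)·D = −18x³ + 18x² − 18x + 36. Remainder: −5x + 8.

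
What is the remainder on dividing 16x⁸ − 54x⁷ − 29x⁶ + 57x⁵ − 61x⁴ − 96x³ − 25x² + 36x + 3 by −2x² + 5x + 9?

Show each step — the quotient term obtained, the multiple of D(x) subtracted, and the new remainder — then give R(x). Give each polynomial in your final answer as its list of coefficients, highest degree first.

Step 1: lead(16x⁸ − 54x⁷ − 29x⁶ + 57x⁵ − 61x⁴ − 96x³ − 25x² + 36x + 3) ÷ lead(D) = 16x⁸ ÷ −2x² = −8x⁶. Subtract (−8x⁶)·D = 16x⁸ − 40x⁷ − 72x⁶. Remainder: −14x⁷ + 43x⁶ + 57x⁵ − 61x⁴ − 96x³ − 25x² + 36x + 3.
Step 2: lead(−14x⁷ + 43x⁶ + 57x⁵ − 61x⁴ − 96x³ − 25x² + 36x + 3) ÷ lead(D) = −14x⁷ ÷ −2x² = 7x⁵. Subtract (7x⁵)·D = −14x⁷ + 35x⁶ + 63x⁵. Remainder: 8x⁶ − 6x⁵ − 61x⁴ − 96x³ − 25x² + 36x + 3.
Step 3: lead(8x⁶ − 6x⁵ − 61x⁴ − 96x³ − 25x² + 36x + 3) ÷ lead(D) = 8x⁶ ÷ −2x² = −4x⁴. Subtract (−4x⁴)·D = 8x⁶ − 20x⁵ − 36x⁴. Remainder: 14x⁵ − 25x⁴ − 96x³ − 25x² + 36x + 3.
Step 4: lead(14x⁵ − 25x⁴ − 96x³ − 25x² + 36x + 3) ÷ lead(D) = 14x⁵ ÷ −2x² = −7x³. Subtract (−7x³)·D = 14x⁵ − 35x⁴ − 63x³. Remainder: 10x⁴ − 33x³ − 25x² + 36x + 3.
Step 5: lead(10x⁴ − 33x³ − 25x² + 36x + 3) ÷ lead(D) = 10x⁴ ÷ −2x² = −5x². Subtract (−5x²)·D = 10x⁴ − 25x³ − 45x². Remainder: −8x³ + 20x² + 36x + 3.
Step 6: lead(−8x³ + 20x² + 36x + 3) ÷ lead(D) = −8x³ ÷ −2x² = 4x. Subtract (4x)·D = −8x³ + 20x² + 36x. Remainder: 3.

R = [3]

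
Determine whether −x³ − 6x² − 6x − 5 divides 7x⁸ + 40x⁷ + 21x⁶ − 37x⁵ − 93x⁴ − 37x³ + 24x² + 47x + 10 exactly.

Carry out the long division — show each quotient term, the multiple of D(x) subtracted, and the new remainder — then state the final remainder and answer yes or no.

Step 1: lead(7x⁸ + 40x⁷ + 21x⁶ − 37x⁵ − 93x⁴ − 37x³ + 24x² + 47x + 10) ÷ lead(D) = 7x⁸ ÷ −x³ = −7x⁵. Subtract (−7x⁵)·D = 7x⁸ + 42x⁷ + 42x⁶ + 35x⁵. Remainder: −2x⁷ − 21x⁶ − 72x⁵ − 93x⁴ − 37x³ + 24x² + 47x + 10.
Step 2: lead(−2x⁷ − 21x⁶ − 72x⁵ − 93x⁴ − 37x³ + 24x² + 47x + 10) ÷ lead(D) = −2x⁷ ÷ −x³ = 2x⁴. Subtract (2x⁴)·D = −2x⁷ − 12x⁶ − 12x⁵ − 10x⁴. Remainder: −9x⁶ − 60x⁵ − 83x⁴ − 37x³ + 24x² + 47x + 10.
Step 3: lead(−9x⁶ − 60x⁵ − 83x⁴ − 37x³ + 24x² + 47x + 10) ÷ lead(D) = −9x⁶ ÷ −x³ = 9x³. Subtract (9x³)·D = −9x⁶ − 54x⁵ − 54x⁴ − 45x³. Remainder: −6x⁵ − 29x⁴ + 8x³ + 24x² + 47x + 10.
Step 4: lead(−6x⁵ − 29x⁴ + 8x³ + 24x² + 47x + 10) ÷ lead(D) = −6x⁵ ÷ −x³ = 6x². Subtract (6x²)·D = −6x⁵ − 36x⁴ − 36x³ − 30x². Remainder: 7x⁴ + 44x³ + 54x² + 47x + 10.
Step 5: lead(7x⁴ + 44x³ + 54x² + 47x + 10) ÷ lead(D) = 7x⁴ ÷ −x³ = −7x. Subtract (−7x)·D = 7x⁴ + 42x³ + 42x² + 35x. Remainder: 2x³ + 12x² + 12x + 10.
Step 6: lead(2x³ + 12x² + 12x + 10) ÷ lead(D) = 2x³ ÷ −x³ = −2. Subtract (−2)·D = 2x³ + 12x² + 12x + 10. Remainder: 0.

R(x) = 0, so D(x) is a factor of P(x). yes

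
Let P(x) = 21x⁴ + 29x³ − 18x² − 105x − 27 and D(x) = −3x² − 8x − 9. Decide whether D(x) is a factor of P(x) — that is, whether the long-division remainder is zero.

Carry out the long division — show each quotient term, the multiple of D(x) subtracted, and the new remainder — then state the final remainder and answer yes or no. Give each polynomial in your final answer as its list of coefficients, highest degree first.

R = [0], so D(x) is a factor of P(x). yes

Step 1: lead(21x⁴ + 29x³ − 18x² − 105x − 27) ÷ lead(D) = 21x⁴ ÷ −3x² = −7x². Subtract (−7x²)·D = 21x⁴ + 56x³ + 63x². Remainder: −27x³ − 81x² − 105x − 27.
Step 2: lead(−27x³ − 81x² − 105x − 27) ÷ lead(D) = −27x³ ÷ −3x² = 9x. Subtract (9x)·D = −27x³ − 72x² − 81x. Remainder: −9x² − 24x − 27.
Step 3: lead(−9x² − 24x − 27) ÷ lead(D) = −9x² ÷ −3x² = 3. Subtract (3)·D = −9x² − 24x − 27. Remainder: 0.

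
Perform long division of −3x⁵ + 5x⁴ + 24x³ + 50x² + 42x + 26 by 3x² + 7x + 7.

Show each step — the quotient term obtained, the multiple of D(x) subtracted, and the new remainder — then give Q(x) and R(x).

Step 1: lead(−3x⁵ + 5x⁴ + 24x³ + 50x² + 42x + 26) ÷ lead(D) = −3x⁵ ÷ 3x² = −x³. Subtract (−x³)·D = −3x⁵ − 7x⁴ − 7x³. Remainder: 12x⁴ + 31x³ + 50x² + 42x + 26.
Step 2: lead(12x⁴ + 31x³ + 50x² + 42x + 26) ÷ lead(D) = 12x⁴ ÷ 3x² = 4x². Subtract (4x²)·D = 12x⁴ + 28x³ + 28x². Remainder: 3x³ + 22x² + 42x + 26.
Step 3: lead(3x³ + 22x² + 42x + 26) ÷ lead(D) = 3x³ ÷ 3x² = x. Subtract (x)·D = 3x³ + 7x² + 7x. Remainder: 15x² + 35x + 26.
Step 4: lead(15x² + 35x + 26) ÷ lead(D) = 15x² ÷ 3x² = 5. Subtract (5)·D = 15x² + 35x + 35. Remainder: −9.

Q(x) = −x³ + 4x² + x + 5; R(x) = −9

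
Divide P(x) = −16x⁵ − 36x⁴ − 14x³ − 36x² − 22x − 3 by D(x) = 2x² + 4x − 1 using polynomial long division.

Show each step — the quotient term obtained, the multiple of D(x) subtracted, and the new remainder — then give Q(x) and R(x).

Q(x) = −8x³ − 2x² − 7x − 5; R(x) = −9x − 8

Step 1: lead(−16x⁵ − 36x⁴ − 14x³ − 36x² − 22x − 3) ÷ lead(D) = −16x⁵ ÷ 2x² = −8x³. Subtract (−8x³)·D = −16x⁵ − 32x⁴ + 8x³. Remainder: −4x⁴ − 22x³ − 36x² − 22x − 3.
Step 2: lead(−4x⁴ − 22x³ − 36x² − 22x − 3) ÷ lead(D) = −4x⁴ ÷ 2x² = −2x². Subtract (−2x²)·D = −4x⁴ − 8x³ + 2x². Remainder: −14x³ − 38x² − 22x − 3.
Step 3: lead(−14x³ − 38x² − 22x − 3) ÷ lead(D) = −14x³ ÷ 2x² = −7x. Subtract (−7x)·D = −14x³ − 28x² + 7x. Remainder: −10x² − 29x − 3.
Step 4: lead(−10x² − 29x − 3) ÷ lead(D) = −10x² ÷ 2x² = −5. Subtract (−5)·D = −10x² − 20x + 5. Remainder: −9x − 8.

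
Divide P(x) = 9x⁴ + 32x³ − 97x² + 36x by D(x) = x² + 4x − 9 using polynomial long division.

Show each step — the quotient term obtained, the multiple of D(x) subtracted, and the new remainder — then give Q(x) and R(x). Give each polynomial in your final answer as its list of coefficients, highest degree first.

Q = [9, -4, 0]; R = [0]

Step 1: lead(9x⁴ + 32x³ − 97x² + 36x) ÷ lead(D) = 9x⁴ ÷ x² = 9x². Subtract (9x²)·D = 9x⁴ + 36x³ − 81x². Remainder: −4x³ − 16x² + 36x.
Step 2: lead(−4x³ − 16x² + 36x) ÷ lead(D) = −4x³ ÷ x² = −4x. Subtract (−4x)·D = −4x³ − 16x² + 36x. Remainder: 0.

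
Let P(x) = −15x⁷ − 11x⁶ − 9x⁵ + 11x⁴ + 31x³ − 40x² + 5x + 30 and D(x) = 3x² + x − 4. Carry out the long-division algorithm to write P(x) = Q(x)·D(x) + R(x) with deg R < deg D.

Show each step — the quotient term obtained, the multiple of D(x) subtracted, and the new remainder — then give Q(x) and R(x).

Step 1: lead(−15x⁷ − 11x⁶ − 9x⁵ + 11x⁴ + 31x³ − 40x² + 5x + 30) ÷ lead(D) = −15x⁷ ÷ 3x² = −5x⁵. Subtract (−5x⁵)·D = −15x⁷ − 5x⁶ + 20x⁵. Remainder: −6x⁶ − 29x⁵ + 11x⁴ + 31x³ − 40x² + 5x + 30.
Step 2: lead(−6x⁶ − 29x⁵ + 11x⁴ + 31x³ − 40x² + 5x + 30) ÷ lead(D) = −6x⁶ ÷ 3x² = −2x⁴. Subtract (−2x⁴)·D = −6x⁶ − 2x⁵ + 8x⁴. Remainder: −27x⁵ + 3x⁴ + 31x³ − 40x² + 5x + 30.
Step 3: lead(−27x⁵ + 3x⁴ + 31x³ − 40x² + 5x + 30) ÷ lead(D) = −27x⁵ ÷ 3x² = −9x³. Subtract (−9x³)·D = −27x⁵ − 9x⁴ + 36x³. Remainder: 12x⁴ − 5x³ − 40x² + 5x + 30.
Step 4: lead(12x⁴ − 5x³ − 40x² + 5x + 30) ÷ lead(D) = 12x⁴ ÷ 3x² = 4x². Subtract (4x²)·D = 12x⁴ + 4x³ − 16x². Remainder: −9x³ − 24x² + 5x + 30.
Step 5: lead(−9x³ − 24x² + 5x + 30) ÷ lead(D) = −9x³ ÷ 3x² = −3x. Subtract (−3x)·D = −9x³ − 3x² + 12x. Remainder: −21x² − 7x + 30.
Step 6: lead(−21x² − 7x + 30) ÷ lead(D) = −21x² ÷ 3x² = −7. Subtract (−7)·D = −21x² − 7x + 28. Remainder: 2.

Q(x) = −5x⁵ − 2x⁴ − 9x³ + 4x² − 3x − 7; R(x) = 2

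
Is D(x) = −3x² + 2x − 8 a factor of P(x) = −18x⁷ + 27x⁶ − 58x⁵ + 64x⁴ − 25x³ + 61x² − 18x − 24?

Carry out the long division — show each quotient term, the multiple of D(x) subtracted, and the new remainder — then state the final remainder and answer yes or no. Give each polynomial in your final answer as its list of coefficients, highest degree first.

Step 1: lead(−18x⁷ + 27x⁶ − 58x⁵ + 64x⁴ − 25x³ + 61x² − 18x − 24) ÷ lead(D) = −18x⁷ ÷ −3x² = 6x⁵. Subtract (6x⁵)·D = −18x⁷ + 12x⁶ − 48x⁵. Remainder: 15x⁶ − 10x⁵ + 64x⁴ − 25x³ + 61x² − 18x − 24.
Step 2: lead(15x⁶ − 10x⁵ + 64x⁴ − 25x³ + 61x² − 18x − 24) ÷ lead(D) = 15x⁶ ÷ −3x² = −5x⁴. Subtract (−5x⁴)·D = 15x⁶ − 10x⁵ + 40x⁴. Remainder: 24x⁴ − 25x³ + 61x² − 18x − 24.
Step 3: lead(24x⁴ − 25x³ + 61x² − 18x − 24) ÷ lead(D) = 24x⁴ ÷ −3x² = −8x². Subtract (−8x²)·D = 24x⁴ − 16x³ + 64x². Remainder: −9x³ − 3x² − 18x − 24.
Step 4: lead(−9x³ − 3x² − 18x − 24) ÷ lead(D) = −9x³ ÷ −3x² = 3x. Subtract (3x)·D = −9x³ + 6x² − 24x. Remainder: −9x² + 6x − 24.
Step 5: lead(−9x² + 6x − 24) ÷ lead(D) = −9x² ÷ −3x² = 3. Subtract (3)·D = −9x² + 6x − 24. Remainder: 0.

R = [0], so D(x) is a factor of P(x). yes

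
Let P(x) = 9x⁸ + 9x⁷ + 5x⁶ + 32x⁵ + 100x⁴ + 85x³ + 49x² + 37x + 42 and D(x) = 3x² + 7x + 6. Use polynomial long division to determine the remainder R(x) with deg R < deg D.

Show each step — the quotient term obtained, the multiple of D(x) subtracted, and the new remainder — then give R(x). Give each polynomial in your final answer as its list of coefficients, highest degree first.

R = [0]

Step 1: lead(9x⁸ + 9x⁷ + 5x⁶ + 32x⁵ + 100x⁴ + 85x³ + 49x² + 37x + 42) ÷ lead(D) = 9x⁸ ÷ 3x² = 3x⁶. Subtract (3x⁶)·D = 9x⁸ + 21x⁷ + 18x⁶. Remainder: −12x⁷ − 13x⁶ + 32x⁵ + 100x⁴ + 85x³ + 49x² + 37x + 42.
Step 2: lead(−12x⁷ − 13x⁶ + 32x⁵ + 100x⁴ + 85x³ + 49x² + 37x + 42) ÷ lead(D) = −12x⁷ ÷ 3x² = −4x⁵. Subtract (−4x⁵)·D = −12x⁷ − 28x⁶ − 24x⁵. Remainder: 15x⁶ + 56x⁵ + 100x⁴ + 85x³ + 49x² + 37x + 42.
Step 3: lead(15x⁶ + 56x⁵ + 100x⁴ + 85x³ + 49x² + 37x + 42) ÷ lead(D) = 15x⁶ ÷ 3x² = 5x⁴. Subtract (5x⁴)·D = 15x⁶ + 35x⁵ + 30x⁴. Remainder: 21x⁵ + 70x⁴ + 85x³ + 49x² + 37x + 42.
Step 4: lead(21x⁵ + 70x⁴ + 85x³ + 49x² + 37x + 42) ÷ lead(D) = 21x⁵ ÷ 3x² = 7x³. Subtract (7x³)·D = 21x⁵ + 49x⁴ + 42x³. Remainder: 21x⁴ + 43x³ + 49x² + 37x + 42.
Step 5: lead(21x⁴ + 43x³ + 49x² + 37x + 42) ÷ lead(D) = 21x⁴ ÷ 3x² = 7x². Subtract (7x²)·D = 21x⁴ + 49x³ + 42x². Remainder: −6x³ + 7x² + 37x + 42.
Step 6: lead(−6x³ + 7x² + 37x + 42) ÷ lead(D) = −6x³ ÷ 3x² = −2x. Subtract (−2x)·D = −6x³ − 14x² − 12x. Remainder: 21x² + 49x + 42.
Step 7: lead(21x² + 49x + 42) ÷ lead(D) = 21x² ÷ 3x² = 7. Subtract (7)·D = 21x² + 49x + 42. Remainder: 0.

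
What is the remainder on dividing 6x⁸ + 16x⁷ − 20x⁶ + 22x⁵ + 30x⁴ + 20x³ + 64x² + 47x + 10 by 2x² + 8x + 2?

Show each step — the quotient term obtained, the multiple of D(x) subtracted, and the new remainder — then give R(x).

R(x) = x + 2

Step 1: lead(6x⁸ + 16x⁷ − 20x⁶ + 22x⁵ + 30x⁴ + 20x³ + 64x² + 47x + 10) ÷ lead(D) = 6x⁸ ÷ 2x² = 3x⁶. Subtract (3x⁶)·D = 6x⁸ + 24x⁷ + 6x⁶. Remainder: −8x⁷ − 26x⁶ + 22x⁵ + 30x⁴ + 20x³ + 64x² + 47x + 10.
Step 2: lead(−8x⁷ − 26x⁶ + 22x⁵ + 30x⁴ + 20x³ + 64x² + 47x + 10) ÷ lead(D) = −8x⁷ ÷ 2x² = −4x⁵. Subtract (−4x⁵)·D = −8x⁷ − 32x⁶ − 8x⁵. Remainder: 6x⁶ + 30x⁵ + 30x⁴ + 20x³ + 64x² + 47x + 10.
Step 3: lead(6x⁶ + 30x⁵ + 30x⁴ + 20x³ + 64x² + 47x + 10) ÷ lead(D) = 6x⁶ ÷ 2x² = 3x⁴. Subtract (3x⁴)·D = 6x⁶ + 24x⁵ + 6x⁴. Remainder: 6x⁵ + 24x⁴ + 20x³ + 64x² + 47x + 10.
Step 4: lead(6x⁵ + 24x⁴ + 20x³ + 64x² + 47x + 10) ÷ lead(D) = 6x⁵ ÷ 2x² = 3x³. Subtract (3x³)·D = 6x⁵ + 24x⁴ + 6x³. Remainder: 14x³ + 64x² + 47x + 10.
Step 5: lead(14x³ + 64x² + 47x + 10) ÷ lead(D) = 14x³ ÷ 2x² = 7x. Subtract (7x)·D = 14x³ + 56x² + 14x. Remainder: 8x² + 33x + 10.
Step 6: lead(8x² + 33x + 10) ÷ lead(D) = 8x² ÷ 2x² = 4. Subtract (4)·D = 8x² + 32x + 8. Remainder: x + 2.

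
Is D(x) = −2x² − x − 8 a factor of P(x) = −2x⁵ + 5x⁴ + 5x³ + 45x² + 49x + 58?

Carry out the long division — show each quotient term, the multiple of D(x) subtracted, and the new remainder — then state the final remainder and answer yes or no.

Step 1: lead(−2x⁵ + 5x⁴ + 5x³ + 45x² + 49x + 58) ÷ lead(D) = −2x⁵ ÷ −2x² = x³. Subtract (x³)·D = −2x⁵ − x⁴ − 8x³. Remainder: 6x⁴ + 13x³ + 45x² + 49x + 58.
Step 2: lead(6x⁴ + 13x³ + 45x² + 49x + 58) ÷ lead(D) = 6x⁴ ÷ −2x² = −3x². Subtract (−3x²)·D = 6x⁴ + 3x³ + 24x². Remainder: 10x³ + 21x² + 49x + 58.
Step 3: lead(10x³ + 21x² + 49x + 58) ÷ lead(D) = 10x³ ÷ −2x² = −5x. Subtract (−5x)·D = 10x³ + 5x² + 40x. Remainder: 16x² + 9x + 58.
Step 4: lead(16x² + 9x + 58) ÷ lead(D) = 16x² ÷ −2x² = −8. Subtract (−8)·D = 16x² + 8x + 64. Remainder: x − 6.

R(x) = x − 6, so D(x) is not a factor of P(x). no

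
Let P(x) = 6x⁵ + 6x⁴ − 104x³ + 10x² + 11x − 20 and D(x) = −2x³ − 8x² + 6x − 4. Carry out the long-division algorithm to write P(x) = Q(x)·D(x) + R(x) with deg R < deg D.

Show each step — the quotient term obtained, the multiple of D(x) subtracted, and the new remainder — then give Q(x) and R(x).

Step 1: lead(6x⁵ + 6x⁴ − 104x³ + 10x² + 11x − 20) ÷ lead(D) = 6x⁵ ÷ −2x³ = −3x². Subtract (−3x²)·D = 6x⁵ + 24x⁴ − 18x³ + 12x². Remainder: −18x⁴ − 86x³ − 2x² + 11x − 20.
Step 2: lead(−18x⁴ − 86x³ − 2x² + 11x − 20) ÷ lead(D) = −18x⁴ ÷ −2x³ = 9x. Subtract (9x)·D = −18x⁴ − 72x³ + 54x² − 36x. Remainder: −14x³ − 56x² + 47x − 20.
Step 3: lead(−14x³ − 56x² + 47x − 20) ÷ lead(D) = −14x³ ÷ −2x³ = 7. Subtract (7)·D = −14x³ − 56x² + 42x − 28. Remainder: 5x + 8.

Q(x) = −3x² + 9x + 7; R(x) = 5x + 8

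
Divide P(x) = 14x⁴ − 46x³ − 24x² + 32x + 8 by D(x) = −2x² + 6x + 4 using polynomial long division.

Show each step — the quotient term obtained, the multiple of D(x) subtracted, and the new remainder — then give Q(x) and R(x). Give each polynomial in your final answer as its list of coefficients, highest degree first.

Step 1: lead(14x⁴ − 46x³ − 24x² + 32x + 8) ÷ lead(D) = 14x⁴ ÷ −2x² = −7x². Subtract (−7x²)·D = 14x⁴ − 42x³ − 28x². Remainder: −4x³ + 4x² + 32x + 8.
Step 2: lead(−4x³ + 4x² + 32x + 8) ÷ lead(D) = −4x³ ÷ −2x² = 2x. Subtract (2x)·D = −4x³ + 12x² + 8x. Remainder: −8x² + 24x + 8.
Step 3: lead(−8x² + 24x + 8) ÷ lead(D) = −8x² ÷ −2x² = 4. Subtract (4)·D = −8x² + 24x + 16. Remainder: −8.

Q = [-7, 2, 4]; R = [-8]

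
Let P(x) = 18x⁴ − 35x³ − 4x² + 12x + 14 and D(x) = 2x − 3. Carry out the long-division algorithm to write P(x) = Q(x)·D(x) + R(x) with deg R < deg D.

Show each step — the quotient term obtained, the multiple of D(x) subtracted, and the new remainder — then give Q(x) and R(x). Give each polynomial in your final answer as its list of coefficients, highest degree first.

Step 1: lead(18x⁴ − 35x³ − 4x² + 12x + 14) ÷ lead(D) = 18x⁴ ÷ 2x = 9x³. Subtract (9x³)·D = 18x⁴ − 27x³. Remainder: −8x³ − 4x² + 12x + 14.
Step 2: lead(−8x³ − 4x² + 12x + 14) ÷ lead(D) = −8x³ ÷ 2x = −4x². Subtract (−4x²)·D = −8x³ + 12x². Remainder: −16x² + 12x + 14.
Step 3: lead(−16x² + 12x + 14) ÷ lead(D) = −16x² ÷ 2x = −8x. Subtract (−8x)·D = −16x² + 24x. Remainder: −12x + 14.
Step 4: lead(−12x + 14) ÷ lead(D) = −12x ÷ 2x = −6. Subtract (−6)·D = −12x + 18. Remainder: −4.

Q = [9, -4, -8, -6]; R = [-4]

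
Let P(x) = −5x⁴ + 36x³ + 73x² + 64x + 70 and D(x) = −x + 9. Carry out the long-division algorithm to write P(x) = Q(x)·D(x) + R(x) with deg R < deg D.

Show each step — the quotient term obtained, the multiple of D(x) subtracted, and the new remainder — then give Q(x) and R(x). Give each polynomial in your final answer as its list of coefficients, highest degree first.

Q = [5, 9, 8, 8]; R = [-2]

Step 1: lead(−5x⁴ + 36x³ + 73x² + 64x + 70) ÷ lead(D) = −5x⁴ ÷ −x = 5x³. Subtract (5x³)·D = −5x⁴ + 45x³. Remainder: −9x³ + 73x² + 64x + 70.
Step 2: lead(−9x³ + 73x² + 64x + 70) ÷ lead(D) = −9x³ ÷ −x = 9x². Subtract (9x²)·D = −9x³ + 81x². Remainder: −8x² + 64x + 70.
Step 3: lead(−8x² + 64x + 70) ÷ lead(D) = −8x² ÷ −x = 8x. Subtract (8x)·D = −8x² + 72x. Remainder: −8x + 70.
Step 4: lead(−8x + 70) ÷ lead(D) = −8x ÷ −x = 8. Subtract (8)·D = −8x + 72. Remainder: −2.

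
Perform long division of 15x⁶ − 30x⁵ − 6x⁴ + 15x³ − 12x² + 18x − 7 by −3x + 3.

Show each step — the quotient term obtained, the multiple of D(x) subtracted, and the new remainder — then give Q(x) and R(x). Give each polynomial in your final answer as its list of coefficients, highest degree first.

Step 1: lead(15x⁶ − 30x⁵ − 6x⁴ + 15x³ − 12x² + 18x − 7) ÷ lead(D) = 15x⁶ ÷ −3x = −5x⁵. Subtract (−5x⁵)·D = 15x⁶ − 15x⁵. Remainder: −15x⁵ − 6x⁴ + 15x³ − 12x² + 18x − 7.
Step 2: lead(−15x⁵ − 6x⁴ + 15x³ − 12x² + 18x − 7) ÷ lead(D) = −15x⁵ ÷ −3x = 5x⁴. Subtract (5x⁴)·D = −15x⁵ + 15x⁴. Remainder: −21x⁴ + 15x³ − 12x² + 18x − 7.
Step 3: lead(−21x⁴ + 15x³ − 12x² + 18x − 7) ÷ lead(D) = −21x⁴ ÷ −3x = 7x³. Subtract (7x³)·D = −21x⁴ + 21x³. Remainder: −6x³ − 12x² + 18x − 7.
Step 4: lead(−6x³ − 12x² + 18x − 7) ÷ lead(D) = −6x³ ÷ −3x = 2x². Subtract (2x²)·D = −6x³ + 6x². Remainder: −18x² + 18x − 7.
Step 5: lead(−18x² + 18x − 7) ÷ lead(D) = −18x² ÷ −3x = 6x. Subtract (6x)·D = −18x² + 18x. Remainder: −7.

Q = [-5, 5, 7, 2, 6, 0]; R = [-7]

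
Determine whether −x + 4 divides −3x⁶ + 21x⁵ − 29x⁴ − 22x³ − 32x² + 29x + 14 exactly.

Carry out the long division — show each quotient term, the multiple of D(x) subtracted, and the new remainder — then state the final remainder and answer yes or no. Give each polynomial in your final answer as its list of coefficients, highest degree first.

R = [2], so D(x) is not a factor of P(x). no

Step 1: lead(−3x⁶ + 21x⁵ − 29x⁴ − 22x³ − 32x² + 29x + 14) ÷ lead(D) = −3x⁶ ÷ −x = 3x⁵. Subtract (3x⁵)·D = −3x⁶ + 12x⁵. Remainder: 9x⁵ − 29x⁴ − 22x³ − 32x² + 29x + 14.
Step 2: lead(9x⁵ − 29x⁴ − 22x³ − 32x² + 29x + 14) ÷ lead(D) = 9x⁵ ÷ −x = −9x⁴. Subtract (−9x⁴)·D = 9x⁵ − 36x⁴. Remainder: 7x⁴ − 22x³ − 32x² + 29x + 14.
Step 3: lead(7x⁴ − 22x³ − 32x² + 29x + 14) ÷ lead(D) = 7x⁴ ÷ −x = −7x³. Subtract (−7x³)·D = 7x⁴ − 28x³. Remainder: 6x³ − 32x² + 29x + 14.
Step 4: lead(6x³ − 32x² + 29x + 14) ÷ lead(D) = 6x³ ÷ −x = −6x². Subtract (−6x²)·D = 6x³ − 24x². Remainder: −8x² + 29x + 14.
Step 5: lead(−8x² + 29x + 14) ÷ lead(D) = −8x² ÷ −x = 8x. Subtract (8x)·D = −8x² + 32x. Remainder: −3x + 14.
Step 6: lead(−3x + 14) ÷ lead(D) = −3x ÷ −x = 3. Subtract (3)·D = −3x + 12. Remainder: 2.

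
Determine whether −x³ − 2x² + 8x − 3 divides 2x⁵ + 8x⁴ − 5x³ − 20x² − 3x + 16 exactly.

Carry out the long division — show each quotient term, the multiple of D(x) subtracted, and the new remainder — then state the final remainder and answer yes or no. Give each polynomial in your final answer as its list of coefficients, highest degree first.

Step 1: lead(2x⁵ + 8x⁴ − 5x³ − 20x² − 3x + 16) ÷ lead(D) = 2x⁵ ÷ −x³ = −2x². Subtract (−2x²)·D = 2x⁵ + 4x⁴ − 16x³ + 6x². Remainder: 4x⁴ + 11x³ − 26x² − 3x + 16.
Step 2: lead(4x⁴ + 11x³ − 26x² − 3x + 16) ÷ lead(D) = 4x⁴ ÷ −x³ = −4x. Subtract (−4x)·D = 4x⁴ + 8x³ − 32x² + 12x. Remainder: 3x³ + 6x² − 15x + 16.
Step 3: lead(3x³ + 6x² − 15x + 16) ÷ lead(D) = 3x³ ÷ −x³ = −3. Subtract (−3)·D = 3x³ + 6x² − 24x + 9. Remainder: 9x + 7.

R = [9, 7], so D(x) is not a factor of P(x). no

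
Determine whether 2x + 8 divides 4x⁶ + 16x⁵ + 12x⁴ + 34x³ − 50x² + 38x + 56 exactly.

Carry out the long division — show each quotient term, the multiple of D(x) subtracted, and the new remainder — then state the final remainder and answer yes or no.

R(x) = 0, so D(x) is a factor of P(x). yes

Step 1: lead(4x⁶ + 16x⁵ + 12x⁴ + 34x³ − 50x² + 38x + 56) ÷ lead(D) = 4x⁶ ÷ 2x = 2x⁵. Subtract (2x⁵)·D = 4x⁶ + 16x⁵. Remainder: 12x⁴ + 34x³ − 50x² + 38x + 56.
Step 2: lead(12x⁴ + 34x³ − 50x² + 38x + 56) ÷ lead(D) = 12x⁴ ÷ 2x = 6x³. Subtract (6x³)·D = 12x⁴ + 48x³. Remainder: −14x³ − 50x² + 38x + 56.
Step 3: lead(−14x³ − 50x² + 38x + 56) ÷ lead(D) = −14x³ ÷ 2x = −7x². Subtract (−7x²)·D = −14x³ − 56x². Remainder: 6x² + 38x + 56.
Step 4: lead(6x² + 38x + 56) ÷ lead(D) = 6x² ÷ 2x = 3x. Subtract (3x)·D = 6x² + 24x. Remainder: 14x + 56.
Step 5: lead(14x + 56) ÷ lead(D) = 14x ÷ 2x = 7. Subtract (7)·D = 14x + 56. Remainder: 0.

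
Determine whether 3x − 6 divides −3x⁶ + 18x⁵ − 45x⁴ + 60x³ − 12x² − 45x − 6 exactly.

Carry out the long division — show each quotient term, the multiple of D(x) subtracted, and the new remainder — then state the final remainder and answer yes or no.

R(x) = 0, so D(x) is a factor of P(x). yes

Step 1: lead(−3x⁶ + 18x⁵ − 45x⁴ + 60x³ − 12x² − 45x − 6) ÷ lead(D) = −3x⁶ ÷ 3x = −x⁵. Subtract (−x⁵)·D = −3x⁶ + 6x⁵. Remainder: 12x⁵ − 45x⁴ + 60x³ − 12x² − 45x − 6.
Step 2: lead(12x⁵ − 45x⁴ + 60x³ − 12x² − 45x − 6) ÷ lead(D) = 12x⁵ ÷ 3x = 4x⁴. Subtract (4x⁴)·D = 12x⁵ − 24x⁴. Remainder: −21x⁴ + 60x³ − 12x² − 45x − 6.
Step 3: lead(−21x⁴ + 60x³ − 12x² − 45x − 6) ÷ lead(D) = −21x⁴ ÷ 3x = −7x³. Subtract (−7x³)·D = −21x⁴ + 42x³. Remainder: 18x³ − 12x² − 45x − 6.
Step 4: lead(18x³ − 12x² − 45x − 6) ÷ lead(D) = 18x³ ÷ 3x = 6x². Subtract (6x²)·D = 18x³ − 36x². Remainder: 24x² − 45x − 6.
Step 5: lead(24x² − 45x − 6) ÷ lead(D) = 24x² ÷ 3x = 8x. Subtract (8x)·D = 24x² − 48x. Remainder: 3x − 6.
Step 6: lead(3x − 6) ÷ lead(D) = 3x ÷ 3x = 1. Subtract (1)·D = 3x − 6. Remainder: 0.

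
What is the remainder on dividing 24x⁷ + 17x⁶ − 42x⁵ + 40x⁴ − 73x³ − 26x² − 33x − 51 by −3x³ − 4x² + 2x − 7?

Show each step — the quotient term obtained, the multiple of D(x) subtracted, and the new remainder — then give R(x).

Step 1: lead(24x⁷ + 17x⁶ − 42x⁵ + 40x⁴ − 73x³ − 26x² − 33x − 51) ÷ lead(D) = 24x⁷ ÷ −3x³ = −8x⁴. Subtract (−8x⁴)·D = 24x⁷ + 32x⁶ − 16x⁵ + 56x⁴. Remainder: −15x⁶ − 26x⁵ − 16x⁴ − 73x³ − 26x² − 33x − 51.
Step 2: lead(−15x⁶ − 26x⁵ − 16x⁴ − 73x³ − 26x² − 33x − 51) ÷ lead(D) = −15x⁶ ÷ −3x³ = 5x³. Subtract (5x³)·D = −15x⁶ − 20x⁵ + 10x⁴ − 35x³. Remainder: −6x⁵ − 26x⁴ − 38x³ − 26x² − 33x − 51.
Step 3: lead(−6x⁵ − 26x⁴ − 38x³ − 26x² − 33x − 51) ÷ lead(D) = −6x⁵ ÷ −3x³ = 2x². Subtract (2x²)·D = −6x⁵ − 8x⁴ + 4x³ − 14x². Remainder: −18x⁴ − 42x³ − 12x² − 33x − 51.
Step 4: lead(−18x⁴ − 42x³ − 12x² − 33x − 51) ÷ lead(D) = −18x⁴ ÷ −3x³ = 6x. Subtract (6x)·D = −18x⁴ − 24x³ + 12x² − 42x. Remainder: −18x³ − 24x² + 9x − 51.
Step 5: lead(−18x³ − 24x² + 9x − 51) ÷ lead(D) = −18x³ ÷ −3x³ = 6. Subtract (6)·D = −18x³ − 24x² + 12x − 42. Remainder: −3x − 9.

R(x) = −3x − 9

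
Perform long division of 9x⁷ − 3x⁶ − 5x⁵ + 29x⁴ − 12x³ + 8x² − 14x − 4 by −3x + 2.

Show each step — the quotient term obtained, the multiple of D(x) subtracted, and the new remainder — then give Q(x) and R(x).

Step 1: lead(9x⁷ − 3x⁶ − 5x⁵ + 29x⁴ − 12x³ + 8x² − 14x − 4) ÷ lead(D) = 9x⁷ ÷ −3x = −3x⁶. Subtract (−3x⁶)·D = 9x⁷ − 6x⁶. Remainder: 3x⁶ − 5x⁵ + 29x⁴ − 12x³ + 8x² − 14x − 4.
Step 2: lead(3x⁶ − 5x⁵ + 29x⁴ − 12x³ + 8x² − 14x − 4) ÷ lead(D) = 3x⁶ ÷ −3x = −x⁵. Subtract (−x⁵)·D = 3x⁶ − 2x⁵. Remainder: −3x⁵ + 29x⁴ − 12x³ + 8x² − 14x − 4.
Step 3: lead(−3x⁵ + 29x⁴ − 12x³ + 8x² − 14x − 4) ÷ lead(D) = −3x⁵ ÷ −3x = x⁴. Subtract (x⁴)·D = −3x⁵ + 2x⁴. Remainder: 27x⁴ − 12x³ + 8x² − 14x − 4.
Step 4: lead(27x⁴ − 12x³ + 8x² − 14x − 4) ÷ lead(D) = 27x⁴ ÷ −3x = −9x³. Subtract (−9x³)·D = 27x⁴ − 18x³. Remainder: 6x³ + 8x² − 14x − 4.
Step 5: lead(6x³ + 8x² − 14x − 4) ÷ lead(D) = 6x³ ÷ −3x = −2x². Subtract (−2x²)·D = 6x³ − 4x². Remainder: 12x² − 14x − 4.
Step 6: lead(12x² − 14x − 4) ÷ lead(D) = 12x² ÷ −3x = −4x. Subtract (−4x)·D = 12x² − 8x. Remainder: −6x − 4.
Step 7: lead(−6x − 4) ÷ lead(D) = −6x ÷ −3x = 2. Subtract (2)·D = −6x + 4. Remainder: −8.

Q(x) = −3x⁶ − x⁵ + x⁴ − 9x³ − 2x² − 4x + 2; R(x) = −8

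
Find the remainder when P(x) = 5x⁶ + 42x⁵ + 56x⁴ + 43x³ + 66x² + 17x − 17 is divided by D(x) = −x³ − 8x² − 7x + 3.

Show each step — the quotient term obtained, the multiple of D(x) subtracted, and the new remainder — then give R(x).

R(x) = 5x² + 4x − 5

Step 1: lead(5x⁶ + 42x⁵ + 56x⁴ + 43x³ + 66x² + 17x − 17) ÷ lead(D) = 5x⁶ ÷ −x³ = −5x³. Subtract (−5x³)·D = 5x⁶ + 40x⁵ + 35x⁴ − 15x³. Remainder: 2x⁵ + 21x⁴ + 58x³ + 66x² + 17x − 17.
Step 2: lead(2x⁵ + 21x⁴ + 58x³ + 66x² + 17x − 17) ÷ lead(D) = 2x⁵ ÷ −x³ = −2x². Subtract (−2x²)·D = 2x⁵ + 16x⁴ + 14x³ − 6x². Remainder: 5x⁴ + 44x³ + 72x² + 17x − 17.
Step 3: lead(5x⁴ + 44x³ + 72x² + 17x − 17) ÷ lead(D) = 5x⁴ ÷ −x³ = −5x. Subtract (−5x)·D = 5x⁴ + 40x³ + 35x² − 15x. Remainder: 4x³ + 37x² + 32x − 17.
Step 4: lead(4x³ + 37x² + 32x − 17) ÷ lead(D) = 4x³ ÷ −x³ = −4. Subtract (−4)·D = 4x³ + 32x² + 28x − 12. Remainder: 5x² + 4x − 5.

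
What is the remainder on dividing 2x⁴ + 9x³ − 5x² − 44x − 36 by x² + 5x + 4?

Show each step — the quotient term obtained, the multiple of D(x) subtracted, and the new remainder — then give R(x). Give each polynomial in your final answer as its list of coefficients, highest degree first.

Step 1: lead(2x⁴ + 9x³ − 5x² − 44x − 36) ÷ lead(D) = 2x⁴ ÷ x² = 2x². Subtract (2x²)·D = 2x⁴ + 10x³ + 8x². Remainder: −x³ − 13x² − 44x − 36.
Step 2: lead(−x³ − 13x² − 44x − 36) ÷ lead(D) = −x³ ÷ x² = −x. Subtract (−x)·D = −x³ − 5x² − 4x. Remainder: −8x² − 40x − 36.
Step 3: lead(−8x² − 40x − 36) ÷ lead(D) = −8x² ÷ x² = −8. Subtract (−8)·D = −8x² − 40x − 32. Remainder: −4.

R = [-4]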